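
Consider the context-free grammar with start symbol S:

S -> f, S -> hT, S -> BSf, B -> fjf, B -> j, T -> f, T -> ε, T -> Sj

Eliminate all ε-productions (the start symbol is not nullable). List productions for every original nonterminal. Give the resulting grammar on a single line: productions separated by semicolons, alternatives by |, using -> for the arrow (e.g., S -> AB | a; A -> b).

S -> f | h | hT | BSf; B -> j | fjf; T -> f | Sj

Nullable set: {T}.
S -> hT: T nullable, giving h | hT.
Drop T -> ε.
Unchanged (no nullable symbols): S -> BSf; S -> f; B -> fjf; B -> j; T -> Sj; T -> f.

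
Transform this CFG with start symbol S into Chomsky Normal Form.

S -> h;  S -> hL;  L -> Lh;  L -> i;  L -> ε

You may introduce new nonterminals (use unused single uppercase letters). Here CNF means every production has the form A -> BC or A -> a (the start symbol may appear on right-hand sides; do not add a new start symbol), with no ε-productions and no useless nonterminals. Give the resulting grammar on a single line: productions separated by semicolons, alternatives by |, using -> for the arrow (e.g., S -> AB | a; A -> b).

Nullable: {L}; after ε-elimination: S -> h | hL; L -> h | i | Lh.
No unit productions to eliminate.
TERM: introduce A -> h and substitute in every rule of length ≥2.

S -> h | AL; A -> h; L -> h | i | LA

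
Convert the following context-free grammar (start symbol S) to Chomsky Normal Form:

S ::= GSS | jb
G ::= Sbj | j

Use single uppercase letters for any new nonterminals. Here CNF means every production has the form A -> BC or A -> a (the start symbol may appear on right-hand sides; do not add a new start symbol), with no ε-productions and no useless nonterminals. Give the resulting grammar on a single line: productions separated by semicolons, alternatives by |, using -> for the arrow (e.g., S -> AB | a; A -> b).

S -> BA | GD; A -> b; B -> j; C -> AB; D -> SS; G -> j | SC

No ε-productions.
No unit productions to eliminate.
TERM: introduce A -> b, B -> j and substitute in every rule of length ≥2.
BIN: G -> SAB becomes G -> SC, C -> AB; S -> GSS becomes S -> GD, D -> SS.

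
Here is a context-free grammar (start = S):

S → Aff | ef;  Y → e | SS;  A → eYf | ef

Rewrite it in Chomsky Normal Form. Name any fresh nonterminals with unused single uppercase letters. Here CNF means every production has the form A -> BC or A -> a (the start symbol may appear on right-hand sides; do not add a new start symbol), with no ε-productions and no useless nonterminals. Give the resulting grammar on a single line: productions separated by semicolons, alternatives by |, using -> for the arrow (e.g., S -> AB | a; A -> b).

S -> AE | BC; A -> BC | BD; B -> e; C -> f; D -> YC; E -> CC; Y -> e | SS

No ε-productions.
No unit productions to eliminate.
TERM: introduce B -> e, C -> f and substitute in every rule of length ≥2.
BIN: A -> BYC becomes A -> BD, D -> YC; S -> ACC becomes S -> AE, E -> CC.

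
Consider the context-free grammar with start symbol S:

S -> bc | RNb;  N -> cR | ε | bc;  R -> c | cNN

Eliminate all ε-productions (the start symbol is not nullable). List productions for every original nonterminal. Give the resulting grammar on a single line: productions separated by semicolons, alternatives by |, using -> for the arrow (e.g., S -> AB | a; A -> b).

Nullable set: {N}.
S -> RNb: N nullable, giving RNb | Rb.
Drop N -> ε.
R -> cNN: N, N nullable, giving c | cN | cNN.
Unchanged (no nullable symbols): S -> bc; N -> bc; N -> cR; R -> c.

S -> Rb | bc | RNb; N -> bc | cR; R -> c | cN | cNN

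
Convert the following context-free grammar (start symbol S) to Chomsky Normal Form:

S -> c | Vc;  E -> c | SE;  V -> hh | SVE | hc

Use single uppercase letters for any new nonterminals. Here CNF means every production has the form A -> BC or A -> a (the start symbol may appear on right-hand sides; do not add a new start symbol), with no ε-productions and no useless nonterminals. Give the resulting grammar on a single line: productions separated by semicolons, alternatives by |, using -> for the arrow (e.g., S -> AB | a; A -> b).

S -> c | VA; A -> c; B -> h; C -> VE; E -> c | SE; V -> BA | BB | SC

No ε-productions.
No unit productions to eliminate.
TERM: introduce A -> c, B -> h and substitute in every rule of length ≥2.
BIN: V -> SVE becomes V -> SC, C -> VE.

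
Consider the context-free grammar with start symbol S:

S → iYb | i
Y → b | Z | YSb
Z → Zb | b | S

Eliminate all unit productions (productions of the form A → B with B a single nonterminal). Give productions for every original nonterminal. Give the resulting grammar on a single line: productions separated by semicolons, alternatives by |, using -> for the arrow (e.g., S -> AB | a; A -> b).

S -> i | iYb; Y -> b | i | Zb | YSb | iYb; Z -> b | i | Zb | iYb

Unit productions: Y->Z, Z->S.
Unit pairs (A ⇒* B via units): (Y,S), (Y,Z), (Z,S).
S: inherits non-unit rules of {S} → i | iYb.
Y: inherits non-unit rules of {S, Y, Z} → YSb | Zb | b | i | iYb.
Z: inherits non-unit rules of {S, Z} → Zb | b | i | iYb.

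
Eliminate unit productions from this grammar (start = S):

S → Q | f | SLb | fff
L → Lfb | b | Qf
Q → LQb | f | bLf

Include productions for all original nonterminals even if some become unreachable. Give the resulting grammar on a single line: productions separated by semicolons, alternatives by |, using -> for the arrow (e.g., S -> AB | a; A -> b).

Unit productions: S->Q.
Unit pairs (A ⇒* B via units): (S,Q).
S: inherits non-unit rules of {Q, S} → LQb | SLb | bLf | f | fff.
L: inherits non-unit rules of {L} → Lfb | Qf | b.
Q: inherits non-unit rules of {Q} → LQb | bLf | f.

S -> f | LQb | SLb | bLf | fff; L -> b | Qf | Lfb; Q -> f | LQb | bLf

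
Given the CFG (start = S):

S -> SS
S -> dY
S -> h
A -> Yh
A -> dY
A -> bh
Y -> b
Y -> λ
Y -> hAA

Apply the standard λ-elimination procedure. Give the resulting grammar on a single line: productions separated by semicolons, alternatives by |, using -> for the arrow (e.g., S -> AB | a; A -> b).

Nullable set: {Y}.
S -> dY: Y nullable, giving d | dY.
A -> Yh: Y nullable, giving Yh | h.
A -> dY: Y nullable, giving d | dY.
Drop Y -> λ.
Unchanged (no nullable symbols): S -> SS; S -> h; A -> bh; Y -> b; Y -> hAA.

S -> d | h | SS | dY; A -> d | h | Yh | bh | dY; Y -> b | hAA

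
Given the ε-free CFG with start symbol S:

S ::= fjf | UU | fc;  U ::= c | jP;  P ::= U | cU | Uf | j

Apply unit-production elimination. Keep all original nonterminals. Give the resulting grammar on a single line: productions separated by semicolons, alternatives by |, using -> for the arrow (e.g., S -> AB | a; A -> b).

Unit productions: P->U.
Unit pairs (A ⇒* B via units): (P,U).
S: inherits non-unit rules of {S} → UU | fc | fjf.
P: inherits non-unit rules of {P, U} → Uf | c | cU | j | jP.
U: inherits non-unit rules of {U} → c | jP.

S -> UU | fc | fjf; P -> c | j | Uf | cU | jP; U -> c | jP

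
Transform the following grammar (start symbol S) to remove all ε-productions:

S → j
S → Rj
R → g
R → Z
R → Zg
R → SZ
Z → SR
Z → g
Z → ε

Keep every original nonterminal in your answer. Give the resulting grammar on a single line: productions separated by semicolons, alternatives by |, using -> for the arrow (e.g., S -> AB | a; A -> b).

S -> j | Rj; R -> S | Z | g | SZ | Zg; Z -> S | g | SR

Nullable set: {R, Z}.
S -> Rj: R nullable, giving Rj | j.
R -> SZ: Z nullable, giving S | SZ.
R -> Z: Z nullable, giving Z.
R -> Zg: Z nullable, giving Zg | g.
Drop Z -> ε.
Z -> SR: R nullable, giving S | SR.
Unchanged (no nullable symbols): S -> j; R -> g; Z -> g.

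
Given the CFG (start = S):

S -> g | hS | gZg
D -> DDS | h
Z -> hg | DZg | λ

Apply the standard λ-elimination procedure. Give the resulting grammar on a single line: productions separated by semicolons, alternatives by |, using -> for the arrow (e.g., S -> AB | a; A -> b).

S -> g | gg | hS | gZg; D -> h | DDS; Z -> Dg | hg | DZg

Nullable set: {Z}.
S -> gZg: Z nullable, giving gZg | gg.
Drop Z -> λ.
Z -> DZg: Z nullable, giving DZg | Dg.
Unchanged (no nullable symbols): S -> g; S -> hS; D -> DDS; D -> h; Z -> hg.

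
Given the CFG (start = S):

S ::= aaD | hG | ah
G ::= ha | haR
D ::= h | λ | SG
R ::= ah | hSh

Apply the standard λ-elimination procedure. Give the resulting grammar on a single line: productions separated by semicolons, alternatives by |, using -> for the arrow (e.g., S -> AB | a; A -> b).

S -> aa | ah | hG | aaD; D -> h | SG; G -> ha | haR; R -> ah | hSh

Nullable set: {D}.
S -> aaD: D nullable, giving aa | aaD.
Drop D -> λ.
Unchanged (no nullable symbols): S -> ah; S -> hG; D -> SG; D -> h; G -> ha; G -> haR; R -> ah; R -> hSh.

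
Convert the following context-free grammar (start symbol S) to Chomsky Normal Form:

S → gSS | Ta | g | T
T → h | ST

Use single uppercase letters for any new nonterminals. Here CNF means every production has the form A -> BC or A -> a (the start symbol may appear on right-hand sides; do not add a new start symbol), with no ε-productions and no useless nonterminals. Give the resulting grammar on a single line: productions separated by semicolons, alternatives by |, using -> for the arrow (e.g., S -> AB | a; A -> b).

S -> g | h | BC | ST | TA; A -> a; B -> g; C -> SS; T -> h | ST

No ε-productions.
After unit-elimination: S -> g | h | ST | Ta | gSS; T -> h | ST.
TERM: introduce A -> a, B -> g and substitute in every rule of length ≥2.
BIN: S -> BSS becomes S -> BC, C -> SS.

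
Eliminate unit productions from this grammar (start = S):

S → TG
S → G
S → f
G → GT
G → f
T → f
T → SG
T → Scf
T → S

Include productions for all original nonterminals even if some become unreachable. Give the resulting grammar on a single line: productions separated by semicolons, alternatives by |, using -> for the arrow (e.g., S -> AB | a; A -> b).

Unit productions: S->G, T->S.
Unit pairs (A ⇒* B via units): (S,G), (T,G), (T,S).
S: inherits non-unit rules of {G, S} → GT | TG | f.
G: inherits non-unit rules of {G} → GT | f.
T: inherits non-unit rules of {G, S, T} → GT | SG | Scf | TG | f.

S -> f | GT | TG; G -> f | GT; T -> f | GT | SG | TG | Scf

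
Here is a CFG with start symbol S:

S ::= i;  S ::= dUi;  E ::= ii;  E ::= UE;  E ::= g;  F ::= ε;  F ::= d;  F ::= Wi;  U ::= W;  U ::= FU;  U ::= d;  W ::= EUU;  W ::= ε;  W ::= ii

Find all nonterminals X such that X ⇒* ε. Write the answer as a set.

Directly nullable (have an ε-rule): {F, W}.
U is nullable via U -> W (every symbol on the right is already known nullable).
Not nullable: E, S — each has a terminal in every rule's right-hand side or depends on a non-nullable symbol.

{F, U, W}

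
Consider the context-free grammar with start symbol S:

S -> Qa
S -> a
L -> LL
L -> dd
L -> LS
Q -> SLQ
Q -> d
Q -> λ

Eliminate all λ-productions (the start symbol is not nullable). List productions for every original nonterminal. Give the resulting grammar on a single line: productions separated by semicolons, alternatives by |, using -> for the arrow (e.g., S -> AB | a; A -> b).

Nullable set: {Q}.
S -> Qa: Q nullable, giving Qa | a.
Drop Q -> λ.
Q -> SLQ: Q nullable, giving SL | SLQ.
Unchanged (no nullable symbols): S -> a; L -> LL; L -> LS; L -> dd; Q -> d.

S -> a | Qa; L -> LL | LS | dd; Q -> d | SL | SLQ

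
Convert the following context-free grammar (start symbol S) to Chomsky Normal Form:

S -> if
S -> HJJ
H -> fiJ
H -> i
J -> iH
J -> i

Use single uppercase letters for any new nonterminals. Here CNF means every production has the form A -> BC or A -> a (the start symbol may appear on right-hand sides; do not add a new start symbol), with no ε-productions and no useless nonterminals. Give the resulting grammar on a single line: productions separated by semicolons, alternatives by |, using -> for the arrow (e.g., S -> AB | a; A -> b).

No ε-productions.
No unit productions to eliminate.
TERM: introduce A -> f, B -> i and substitute in every rule of length ≥2.
BIN: H -> ABJ becomes H -> AC, C -> BJ; S -> HJJ becomes S -> HD, D -> JJ.

S -> BA | HD; A -> f; B -> i; C -> BJ; D -> JJ; H -> i | AC; J -> i | BH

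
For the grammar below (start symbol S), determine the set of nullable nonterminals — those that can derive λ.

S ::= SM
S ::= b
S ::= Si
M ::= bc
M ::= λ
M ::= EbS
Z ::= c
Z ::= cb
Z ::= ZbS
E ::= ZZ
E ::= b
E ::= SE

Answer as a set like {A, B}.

Directly nullable (have an ε-rule): {M}.
Not nullable: E, S, Z — each has a terminal in every rule's right-hand side or depends on a non-nullable symbol.

{M}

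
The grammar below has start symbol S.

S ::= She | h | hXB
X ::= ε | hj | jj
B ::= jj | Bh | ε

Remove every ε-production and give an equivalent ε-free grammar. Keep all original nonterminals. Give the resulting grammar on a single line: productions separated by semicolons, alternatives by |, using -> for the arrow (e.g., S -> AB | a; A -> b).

S -> h | hB | hX | She | hXB; B -> h | Bh | jj; X -> hj | jj

Nullable set: {B, X}.
S -> hXB: X, B nullable, giving h | hB | hX | hXB.
Drop B -> ε.
B -> Bh: B nullable, giving Bh | h.
Drop X -> ε.
Unchanged (no nullable symbols): S -> She; S -> h; B -> jj; X -> hj; X -> jj.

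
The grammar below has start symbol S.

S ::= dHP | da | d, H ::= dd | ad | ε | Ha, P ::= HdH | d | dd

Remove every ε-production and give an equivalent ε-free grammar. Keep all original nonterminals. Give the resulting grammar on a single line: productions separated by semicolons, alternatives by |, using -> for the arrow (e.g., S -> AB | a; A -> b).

Nullable set: {H}.
S -> dHP: H nullable, giving dHP | dP.
Drop H -> ε.
H -> Ha: H nullable, giving Ha | a.
P -> HdH: H, H nullable, giving Hd | HdH | d | dH.
Unchanged (no nullable symbols): S -> d; S -> da; H -> ad; H -> dd; P -> d; P -> dd.

S -> d | dP | da | dHP; H -> a | Ha | ad | dd; P -> d | Hd | dH | dd | HdH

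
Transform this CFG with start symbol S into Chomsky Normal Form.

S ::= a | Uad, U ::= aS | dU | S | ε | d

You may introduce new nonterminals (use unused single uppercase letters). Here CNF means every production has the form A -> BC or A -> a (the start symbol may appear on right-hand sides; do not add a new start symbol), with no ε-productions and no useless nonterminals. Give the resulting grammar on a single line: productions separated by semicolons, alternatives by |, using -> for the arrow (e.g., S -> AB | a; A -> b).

Nullable: {U}; after ε-elimination: S -> a | ad | Uad; U -> S | d | aS | dU.
After unit-elimination: S -> a | ad | Uad; U -> a | d | aS | ad | dU | Uad.
TERM: introduce A -> a, B -> d and substitute in every rule of length ≥2.
BIN: S -> UAB becomes S -> UC, C -> AB; U -> UAB becomes U -> UD, D -> AB.

S -> a | AB | UC; A -> a; B -> d; C -> AB; D -> AB; U -> a | d | AB | AS | BU | UD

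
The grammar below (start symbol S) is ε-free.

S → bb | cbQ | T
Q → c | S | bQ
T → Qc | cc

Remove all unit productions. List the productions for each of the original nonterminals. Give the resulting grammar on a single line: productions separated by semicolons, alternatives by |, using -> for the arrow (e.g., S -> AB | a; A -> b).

S -> Qc | bb | cc | cbQ; Q -> c | Qc | bQ | bb | cc | cbQ; T -> Qc | cc

Unit productions: Q->S, S->T.
Unit pairs (A ⇒* B via units): (Q,S), (Q,T), (S,T).
S: inherits non-unit rules of {S, T} → Qc | bb | cbQ | cc.
Q: inherits non-unit rules of {Q, S, T} → Qc | bQ | bb | c | cbQ | cc.
T: inherits non-unit rules of {T} → Qc | cc.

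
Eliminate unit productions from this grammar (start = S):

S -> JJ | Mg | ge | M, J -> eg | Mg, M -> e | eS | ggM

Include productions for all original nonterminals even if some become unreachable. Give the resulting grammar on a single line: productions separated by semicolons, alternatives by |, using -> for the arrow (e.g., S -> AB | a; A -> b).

Unit productions: S->M.
Unit pairs (A ⇒* B via units): (S,M).
S: inherits non-unit rules of {M, S} → JJ | Mg | e | eS | ge | ggM.
J: inherits non-unit rules of {J} → Mg | eg.
M: inherits non-unit rules of {M} → e | eS | ggM.

S -> e | JJ | Mg | eS | ge | ggM; J -> Mg | eg; M -> e | eS | ggM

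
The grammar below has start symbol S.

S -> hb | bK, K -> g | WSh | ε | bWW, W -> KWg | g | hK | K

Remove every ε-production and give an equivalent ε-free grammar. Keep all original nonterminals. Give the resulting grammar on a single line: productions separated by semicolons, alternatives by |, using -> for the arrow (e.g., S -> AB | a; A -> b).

Nullable set: {K, W}.
S -> bK: K nullable, giving b | bK.
Drop K -> ε.
K -> WSh: W nullable, giving Sh | WSh.
K -> bWW: W, W nullable, giving b | bW | bWW.
W -> K: K nullable, giving K.
W -> KWg: K, W nullable, giving KWg | Kg | Wg | g.
W -> hK: K nullable, giving h | hK.
Unchanged (no nullable symbols): S -> hb; K -> g; W -> g.

S -> b | bK | hb; K -> b | g | Sh | bW | WSh | bWW; W -> K | g | h | Kg | Wg | hK | KWg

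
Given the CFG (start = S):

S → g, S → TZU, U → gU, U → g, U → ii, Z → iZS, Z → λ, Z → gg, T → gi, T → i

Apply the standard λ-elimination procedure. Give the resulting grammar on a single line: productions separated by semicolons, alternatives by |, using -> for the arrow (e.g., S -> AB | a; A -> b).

Nullable set: {Z}.
S -> TZU: Z nullable, giving TU | TZU.
Drop Z -> λ.
Z -> iZS: Z nullable, giving iS | iZS.
Unchanged (no nullable symbols): S -> g; T -> gi; T -> i; U -> g; U -> gU; U -> ii; Z -> gg.

S -> g | TU | TZU; T -> i | gi; U -> g | gU | ii; Z -> gg | iS | iZS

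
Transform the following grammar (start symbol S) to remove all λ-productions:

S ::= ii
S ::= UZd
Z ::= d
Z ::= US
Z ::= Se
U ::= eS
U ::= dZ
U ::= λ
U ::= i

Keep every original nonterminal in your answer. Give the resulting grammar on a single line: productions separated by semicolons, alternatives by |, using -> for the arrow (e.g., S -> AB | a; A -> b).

S -> Zd | ii | UZd; U -> i | dZ | eS; Z -> S | d | Se | US

Nullable set: {U}.
S -> UZd: U nullable, giving UZd | Zd.
Drop U -> λ.
Z -> US: U nullable, giving S | US.
Unchanged (no nullable symbols): S -> ii; U -> dZ; U -> eS; U -> i; Z -> Se; Z -> d.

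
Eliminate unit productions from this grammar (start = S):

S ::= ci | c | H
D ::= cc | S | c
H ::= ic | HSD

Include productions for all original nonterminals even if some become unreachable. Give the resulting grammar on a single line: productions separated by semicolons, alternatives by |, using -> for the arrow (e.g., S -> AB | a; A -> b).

S -> c | ci | ic | HSD; D -> c | cc | ci | ic | HSD; H -> ic | HSD

Unit productions: D->S, S->H.
Unit pairs (A ⇒* B via units): (D,H), (D,S), (S,H).
S: inherits non-unit rules of {H, S} → HSD | c | ci | ic.
D: inherits non-unit rules of {D, H, S} → HSD | c | cc | ci | ic.
H: inherits non-unit rules of {H} → HSD | ic.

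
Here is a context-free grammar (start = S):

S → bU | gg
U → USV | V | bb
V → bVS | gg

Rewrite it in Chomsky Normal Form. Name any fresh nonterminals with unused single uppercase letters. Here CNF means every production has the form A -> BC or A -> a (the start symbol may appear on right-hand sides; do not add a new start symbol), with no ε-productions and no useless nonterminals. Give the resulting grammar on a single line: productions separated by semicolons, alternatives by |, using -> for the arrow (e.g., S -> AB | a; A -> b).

No ε-productions.
After unit-elimination: S -> bU | gg; U -> bb | gg | USV | bVS; V -> gg | bVS.
TERM: introduce A -> b, B -> g and substitute in every rule of length ≥2.
BIN: U -> AVS becomes U -> AC, C -> VS; U -> USV becomes U -> UD, D -> SV; V -> AVS becomes V -> AE, E -> VS.

S -> AU | BB; A -> b; B -> g; C -> VS; D -> SV; E -> VS; U -> AA | AC | BB | UD; V -> AE | BB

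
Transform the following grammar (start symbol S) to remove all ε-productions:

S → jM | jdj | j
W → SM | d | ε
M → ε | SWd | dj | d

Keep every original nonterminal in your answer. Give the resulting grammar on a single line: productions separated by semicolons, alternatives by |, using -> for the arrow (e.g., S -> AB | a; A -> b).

Nullable set: {M, W}.
S -> jM: M nullable, giving j | jM.
Drop M -> ε.
M -> SWd: W nullable, giving SWd | Sd.
Drop W -> ε.
W -> SM: M nullable, giving S | SM.
Unchanged (no nullable symbols): S -> j; S -> jdj; M -> d; M -> dj; W -> d.

S -> j | jM | jdj; M -> d | Sd | dj | SWd; W -> S | d | SM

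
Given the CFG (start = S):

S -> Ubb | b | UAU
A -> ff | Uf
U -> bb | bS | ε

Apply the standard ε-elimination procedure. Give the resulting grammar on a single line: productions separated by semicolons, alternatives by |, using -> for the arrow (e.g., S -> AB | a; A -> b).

Nullable set: {U}.
S -> UAU: U, U nullable, giving A | AU | UA | UAU.
S -> Ubb: U nullable, giving Ubb | bb.
A -> Uf: U nullable, giving Uf | f.
Drop U -> ε.
Unchanged (no nullable symbols): S -> b; A -> ff; U -> bS; U -> bb.

S -> A | b | AU | UA | bb | UAU | Ubb; A -> f | Uf | ff; U -> bS | bb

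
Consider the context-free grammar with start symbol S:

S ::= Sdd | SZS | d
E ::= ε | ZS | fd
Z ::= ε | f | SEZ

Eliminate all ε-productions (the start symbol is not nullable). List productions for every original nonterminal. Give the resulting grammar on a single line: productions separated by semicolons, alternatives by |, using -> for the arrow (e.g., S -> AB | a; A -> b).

Nullable set: {E, Z}.
S -> SZS: Z nullable, giving SS | SZS.
Drop E -> ε.
E -> ZS: Z nullable, giving S | ZS.
Drop Z -> ε.
Z -> SEZ: E, Z nullable, giving S | SE | SEZ | SZ.
Unchanged (no nullable symbols): S -> Sdd; S -> d; E -> fd; Z -> f.

S -> d | SS | SZS | Sdd; E -> S | ZS | fd; Z -> S | f | SE | SZ | SEZ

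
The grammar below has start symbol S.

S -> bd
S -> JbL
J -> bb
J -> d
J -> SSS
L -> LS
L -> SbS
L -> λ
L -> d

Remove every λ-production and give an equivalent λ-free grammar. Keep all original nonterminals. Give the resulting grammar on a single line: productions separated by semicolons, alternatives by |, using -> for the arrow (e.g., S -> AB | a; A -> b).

Nullable set: {L}.
S -> JbL: L nullable, giving Jb | JbL.
Drop L -> λ.
L -> LS: L nullable, giving LS | S.
Unchanged (no nullable symbols): S -> bd; J -> SSS; J -> bb; J -> d; L -> SbS; L -> d.

S -> Jb | bd | JbL; J -> d | bb | SSS; L -> S | d | LS | SbS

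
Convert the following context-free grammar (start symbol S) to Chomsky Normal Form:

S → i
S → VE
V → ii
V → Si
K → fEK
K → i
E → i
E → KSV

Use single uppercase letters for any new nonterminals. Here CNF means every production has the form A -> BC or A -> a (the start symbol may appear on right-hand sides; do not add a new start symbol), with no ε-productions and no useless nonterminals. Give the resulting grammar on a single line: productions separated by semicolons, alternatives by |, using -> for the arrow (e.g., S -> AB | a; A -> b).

S -> i | VE; A -> f; B -> i; C -> SV; D -> EK; E -> i | KC; K -> i | AD; V -> BB | SB

No ε-productions.
No unit productions to eliminate.
TERM: introduce A -> f, B -> i and substitute in every rule of length ≥2.
BIN: E -> KSV becomes E -> KC, C -> SV; K -> AEK becomes K -> AD, D -> EK.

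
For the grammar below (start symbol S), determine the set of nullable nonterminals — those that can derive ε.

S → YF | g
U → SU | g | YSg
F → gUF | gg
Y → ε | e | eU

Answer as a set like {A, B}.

Directly nullable (have an ε-rule): {Y}.
Not nullable: F, S, U — each has a terminal in every rule's right-hand side or depends on a non-nullable symbol.

{Y}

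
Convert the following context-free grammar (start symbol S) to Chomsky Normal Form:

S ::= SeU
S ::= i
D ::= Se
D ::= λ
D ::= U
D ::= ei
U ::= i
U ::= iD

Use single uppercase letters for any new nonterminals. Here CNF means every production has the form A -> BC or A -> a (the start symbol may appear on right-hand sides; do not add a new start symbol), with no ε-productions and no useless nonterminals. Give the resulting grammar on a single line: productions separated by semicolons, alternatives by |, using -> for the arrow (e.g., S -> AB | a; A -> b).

S -> i | SC; A -> e; B -> i; C -> AU; D -> i | AB | BD | SA; U -> i | BD

Nullable: {D}; after ε-elimination: S -> i | SeU; D -> U | Se | ei; U -> i | iD.
After unit-elimination: S -> i | SeU; D -> i | Se | ei | iD; U -> i | iD.
TERM: introduce A -> e, B -> i and substitute in every rule of length ≥2.
BIN: S -> SAU becomes S -> SC, C -> AU.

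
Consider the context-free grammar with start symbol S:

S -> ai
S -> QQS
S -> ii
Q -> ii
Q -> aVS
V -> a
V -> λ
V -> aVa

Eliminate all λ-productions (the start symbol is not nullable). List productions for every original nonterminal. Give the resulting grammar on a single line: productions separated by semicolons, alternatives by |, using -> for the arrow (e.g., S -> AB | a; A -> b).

Nullable set: {V}.
Q -> aVS: V nullable, giving aS | aVS.
Drop V -> λ.
V -> aVa: V nullable, giving aVa | aa.
Unchanged (no nullable symbols): S -> QQS; S -> ai; S -> ii; Q -> ii; V -> a.

S -> ai | ii | QQS; Q -> aS | ii | aVS; V -> a | aa | aVa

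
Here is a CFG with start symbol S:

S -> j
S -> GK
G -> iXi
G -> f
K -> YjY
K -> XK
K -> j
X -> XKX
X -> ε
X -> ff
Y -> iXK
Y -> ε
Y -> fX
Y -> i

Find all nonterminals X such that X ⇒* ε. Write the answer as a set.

{X, Y}

Directly nullable (have an ε-rule): {X, Y}.
Not nullable: G, K, S — each has a terminal in every rule's right-hand side or depends on a non-nullable symbol.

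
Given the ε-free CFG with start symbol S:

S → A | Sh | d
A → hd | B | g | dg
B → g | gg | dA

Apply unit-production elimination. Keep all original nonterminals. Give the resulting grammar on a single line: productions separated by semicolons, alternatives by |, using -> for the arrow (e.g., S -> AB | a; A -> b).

S -> d | g | Sh | dA | dg | gg | hd; A -> g | dA | dg | gg | hd; B -> g | dA | gg

Unit productions: A->B, S->A.
Unit pairs (A ⇒* B via units): (A,B), (S,A), (S,B).
S: inherits non-unit rules of {A, B, S} → Sh | d | dA | dg | g | gg | hd.
A: inherits non-unit rules of {A, B} → dA | dg | g | gg | hd.
B: inherits non-unit rules of {B} → dA | g | gg.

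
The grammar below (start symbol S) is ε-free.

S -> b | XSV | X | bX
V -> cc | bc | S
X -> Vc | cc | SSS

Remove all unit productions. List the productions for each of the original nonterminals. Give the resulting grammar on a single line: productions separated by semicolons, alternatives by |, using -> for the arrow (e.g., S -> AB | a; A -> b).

S -> b | Vc | bX | cc | SSS | XSV; V -> b | Vc | bX | bc | cc | SSS | XSV; X -> Vc | cc | SSS

Unit productions: S->X, V->S.
Unit pairs (A ⇒* B via units): (S,X), (V,S), (V,X).
S: inherits non-unit rules of {S, X} → SSS | Vc | XSV | b | bX | cc.
V: inherits non-unit rules of {S, V, X} → SSS | Vc | XSV | b | bX | bc | cc.
X: inherits non-unit rules of {X} → SSS | Vc | cc.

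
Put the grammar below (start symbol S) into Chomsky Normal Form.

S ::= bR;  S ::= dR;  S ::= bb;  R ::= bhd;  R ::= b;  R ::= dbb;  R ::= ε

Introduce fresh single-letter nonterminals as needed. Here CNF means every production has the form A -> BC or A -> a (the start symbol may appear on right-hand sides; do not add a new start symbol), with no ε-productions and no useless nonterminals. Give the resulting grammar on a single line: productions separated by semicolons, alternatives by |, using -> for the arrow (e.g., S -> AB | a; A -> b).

Nullable: {R}; after ε-elimination: S -> b | d | bR | bb | dR; R -> b | bhd | dbb.
No unit productions to eliminate.
TERM: introduce A -> b, C -> d, B -> h and substitute in every rule of length ≥2.
BIN: R -> ABC becomes R -> AD, D -> BC; R -> CAA becomes R -> CE, E -> AA.

S -> b | d | AA | AR | CR; A -> b; B -> h; C -> d; D -> BC; E -> AA; R -> b | AD | CE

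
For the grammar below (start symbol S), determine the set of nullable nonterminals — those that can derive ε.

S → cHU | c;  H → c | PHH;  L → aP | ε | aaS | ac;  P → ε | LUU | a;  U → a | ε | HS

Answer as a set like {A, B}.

{L, P, U}

Directly nullable (have an ε-rule): {L, P, U}.
Not nullable: H, S — each has a terminal in every rule's right-hand side or depends on a non-nullable symbol.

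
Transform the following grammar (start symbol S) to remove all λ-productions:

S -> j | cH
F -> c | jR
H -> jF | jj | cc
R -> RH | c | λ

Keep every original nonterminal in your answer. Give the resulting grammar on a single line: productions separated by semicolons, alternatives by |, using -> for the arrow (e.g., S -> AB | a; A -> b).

Nullable set: {R}.
F -> jR: R nullable, giving j | jR.
Drop R -> λ.
R -> RH: R nullable, giving H | RH.
Unchanged (no nullable symbols): S -> cH; S -> j; F -> c; H -> cc; H -> jF; H -> jj; R -> c.

S -> j | cH; F -> c | j | jR; H -> cc | jF | jj; R -> H | c | RH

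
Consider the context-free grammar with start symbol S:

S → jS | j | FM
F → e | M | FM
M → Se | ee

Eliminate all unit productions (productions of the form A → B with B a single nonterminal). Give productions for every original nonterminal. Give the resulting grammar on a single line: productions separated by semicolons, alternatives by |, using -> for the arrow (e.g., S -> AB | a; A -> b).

S -> j | FM | jS; F -> e | FM | Se | ee; M -> Se | ee

Unit productions: F->M.
Unit pairs (A ⇒* B via units): (F,M).
S: inherits non-unit rules of {S} → FM | j | jS.
F: inherits non-unit rules of {F, M} → FM | Se | e | ee.
M: inherits non-unit rules of {M} → Se | ee.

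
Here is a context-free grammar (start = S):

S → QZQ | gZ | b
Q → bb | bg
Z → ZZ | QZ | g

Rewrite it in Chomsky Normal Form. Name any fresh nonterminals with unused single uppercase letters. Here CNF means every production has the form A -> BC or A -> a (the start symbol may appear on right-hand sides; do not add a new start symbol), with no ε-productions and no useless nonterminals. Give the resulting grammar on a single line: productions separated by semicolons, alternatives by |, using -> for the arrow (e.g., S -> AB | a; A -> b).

S -> b | BZ | QC; A -> b; B -> g; C -> ZQ; Q -> AA | AB; Z -> g | QZ | ZZ

No ε-productions.
No unit productions to eliminate.
TERM: introduce A -> b, B -> g and substitute in every rule of length ≥2.
BIN: S -> QZQ becomes S -> QC, C -> ZQ.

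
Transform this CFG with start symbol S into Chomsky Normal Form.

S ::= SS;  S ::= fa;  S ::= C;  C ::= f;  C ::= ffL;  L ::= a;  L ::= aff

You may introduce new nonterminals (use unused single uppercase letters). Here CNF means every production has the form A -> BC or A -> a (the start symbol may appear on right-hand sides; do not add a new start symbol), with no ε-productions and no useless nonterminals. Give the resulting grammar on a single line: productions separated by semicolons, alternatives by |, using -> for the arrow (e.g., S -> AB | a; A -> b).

S -> f | AB | AF | SS; A -> f; B -> a; E -> AA; F -> AL; L -> a | BE

No ε-productions.
After unit-elimination: S -> f | SS | fa | ffL; C -> f | ffL; L -> a | aff.
TERM: introduce B -> a, A -> f and substitute in every rule of length ≥2.
BIN: C -> AAL becomes C -> AD, D -> AL; L -> BAA becomes L -> BE, E -> AA; S -> AAL becomes S -> AF, F -> AL.
Drop unreachable/unproductive: C.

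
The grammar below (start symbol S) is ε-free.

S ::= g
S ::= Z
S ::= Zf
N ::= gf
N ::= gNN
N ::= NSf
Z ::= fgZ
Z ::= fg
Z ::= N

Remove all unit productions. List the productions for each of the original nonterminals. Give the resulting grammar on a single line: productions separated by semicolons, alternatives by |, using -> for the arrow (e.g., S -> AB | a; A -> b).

Unit productions: S->Z, Z->N.
Unit pairs (A ⇒* B via units): (S,N), (S,Z), (Z,N).
S: inherits non-unit rules of {N, S, Z} → NSf | Zf | fg | fgZ | g | gNN | gf.
N: inherits non-unit rules of {N} → NSf | gNN | gf.
Z: inherits non-unit rules of {N, Z} → NSf | fg | fgZ | gNN | gf.

S -> g | Zf | fg | gf | NSf | fgZ | gNN; N -> gf | NSf | gNN; Z -> fg | gf | NSf | fgZ | gNN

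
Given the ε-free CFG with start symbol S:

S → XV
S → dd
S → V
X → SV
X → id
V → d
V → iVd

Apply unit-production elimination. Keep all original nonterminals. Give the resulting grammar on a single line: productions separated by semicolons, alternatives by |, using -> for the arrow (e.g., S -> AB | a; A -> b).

Unit productions: S->V.
Unit pairs (A ⇒* B via units): (S,V).
S: inherits non-unit rules of {S, V} → XV | d | dd | iVd.
V: inherits non-unit rules of {V} → d | iVd.
X: inherits non-unit rules of {X} → SV | id.

S -> d | XV | dd | iVd; V -> d | iVd; X -> SV | id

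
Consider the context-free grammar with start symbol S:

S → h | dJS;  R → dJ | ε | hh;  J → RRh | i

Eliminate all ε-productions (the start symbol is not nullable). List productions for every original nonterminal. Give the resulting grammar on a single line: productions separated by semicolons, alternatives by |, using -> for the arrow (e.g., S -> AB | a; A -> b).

S -> h | dJS; J -> h | i | Rh | RRh; R -> dJ | hh

Nullable set: {R}.
J -> RRh: R, R nullable, giving RRh | Rh | h.
Drop R -> ε.
Unchanged (no nullable symbols): S -> dJS; S -> h; J -> i; R -> dJ; R -> hh.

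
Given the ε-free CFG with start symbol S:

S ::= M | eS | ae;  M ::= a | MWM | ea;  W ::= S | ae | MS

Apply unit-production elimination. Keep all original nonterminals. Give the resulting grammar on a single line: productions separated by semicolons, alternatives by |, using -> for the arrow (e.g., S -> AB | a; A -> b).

Unit productions: S->M, W->S.
Unit pairs (A ⇒* B via units): (S,M), (W,M), (W,S).
S: inherits non-unit rules of {M, S} → MWM | a | ae | eS | ea.
M: inherits non-unit rules of {M} → MWM | a | ea.
W: inherits non-unit rules of {M, S, W} → MS | MWM | a | ae | eS | ea.

S -> a | ae | eS | ea | MWM; M -> a | ea | MWM; W -> a | MS | ae | eS | ea | MWM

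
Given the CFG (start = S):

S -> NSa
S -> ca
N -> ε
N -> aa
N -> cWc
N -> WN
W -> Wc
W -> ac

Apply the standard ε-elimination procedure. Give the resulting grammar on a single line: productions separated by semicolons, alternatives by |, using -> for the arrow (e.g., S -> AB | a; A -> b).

Nullable set: {N}.
S -> NSa: N nullable, giving NSa | Sa.
Drop N -> ε.
N -> WN: N nullable, giving W | WN.
Unchanged (no nullable symbols): S -> ca; N -> aa; N -> cWc; W -> Wc; W -> ac.

S -> Sa | ca | NSa; N -> W | WN | aa | cWc; W -> Wc | ac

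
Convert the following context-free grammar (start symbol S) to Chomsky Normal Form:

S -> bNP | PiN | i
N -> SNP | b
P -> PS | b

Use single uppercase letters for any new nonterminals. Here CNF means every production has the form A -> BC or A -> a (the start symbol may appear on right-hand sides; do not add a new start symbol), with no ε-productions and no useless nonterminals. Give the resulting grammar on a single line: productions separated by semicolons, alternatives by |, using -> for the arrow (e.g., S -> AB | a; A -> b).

No ε-productions.
No unit productions to eliminate.
TERM: introduce B -> b, A -> i and substitute in every rule of length ≥2.
BIN: N -> SNP becomes N -> SC, C -> NP; S -> BNP becomes S -> BD, D -> NP; S -> PAN becomes S -> PE, E -> AN.

S -> i | BD | PE; A -> i; B -> b; C -> NP; D -> NP; E -> AN; N -> b | SC; P -> b | PS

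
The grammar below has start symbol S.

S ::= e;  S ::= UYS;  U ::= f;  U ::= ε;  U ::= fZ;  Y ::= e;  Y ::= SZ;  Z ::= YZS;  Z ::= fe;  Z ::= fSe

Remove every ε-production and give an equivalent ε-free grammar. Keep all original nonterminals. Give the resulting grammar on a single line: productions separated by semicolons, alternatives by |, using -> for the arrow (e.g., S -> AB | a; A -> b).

S -> e | YS | UYS; U -> f | fZ; Y -> e | SZ; Z -> fe | YZS | fSe

Nullable set: {U}.
S -> UYS: U nullable, giving UYS | YS.
Drop U -> ε.
Unchanged (no nullable symbols): S -> e; U -> f; U -> fZ; Y -> SZ; Y -> e; Z -> YZS; Z -> fSe; Z -> fe.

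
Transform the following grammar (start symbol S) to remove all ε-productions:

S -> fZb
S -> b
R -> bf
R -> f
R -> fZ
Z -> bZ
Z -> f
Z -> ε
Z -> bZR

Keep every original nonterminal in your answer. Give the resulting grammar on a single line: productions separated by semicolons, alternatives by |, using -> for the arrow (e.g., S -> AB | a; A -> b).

S -> b | fb | fZb; R -> f | bf | fZ; Z -> b | f | bR | bZ | bZR

Nullable set: {Z}.
S -> fZb: Z nullable, giving fZb | fb.
R -> fZ: Z nullable, giving f | fZ.
Drop Z -> ε.
Z -> bZ: Z nullable, giving b | bZ.
Z -> bZR: Z nullable, giving bR | bZR.
Unchanged (no nullable symbols): S -> b; R -> bf; R -> f; Z -> f.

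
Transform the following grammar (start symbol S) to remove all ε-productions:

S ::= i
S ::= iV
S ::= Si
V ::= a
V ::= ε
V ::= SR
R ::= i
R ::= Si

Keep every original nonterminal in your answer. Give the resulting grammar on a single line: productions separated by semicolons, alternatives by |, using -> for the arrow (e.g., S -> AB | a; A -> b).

Nullable set: {V}.
S -> iV: V nullable, giving i | iV.
Drop V -> ε.
Unchanged (no nullable symbols): S -> Si; S -> i; R -> Si; R -> i; V -> SR; V -> a.

S -> i | Si | iV; R -> i | Si; V -> a | SR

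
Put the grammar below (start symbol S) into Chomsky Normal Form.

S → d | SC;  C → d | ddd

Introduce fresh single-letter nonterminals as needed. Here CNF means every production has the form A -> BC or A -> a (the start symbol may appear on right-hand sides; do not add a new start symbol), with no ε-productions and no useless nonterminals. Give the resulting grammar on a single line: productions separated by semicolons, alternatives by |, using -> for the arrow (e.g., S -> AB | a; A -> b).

S -> d | SC; A -> d; B -> AA; C -> d | AB

No ε-productions.
No unit productions to eliminate.
TERM: introduce A -> d and substitute in every rule of length ≥2.
BIN: C -> AAA becomes C -> AB, B -> AA.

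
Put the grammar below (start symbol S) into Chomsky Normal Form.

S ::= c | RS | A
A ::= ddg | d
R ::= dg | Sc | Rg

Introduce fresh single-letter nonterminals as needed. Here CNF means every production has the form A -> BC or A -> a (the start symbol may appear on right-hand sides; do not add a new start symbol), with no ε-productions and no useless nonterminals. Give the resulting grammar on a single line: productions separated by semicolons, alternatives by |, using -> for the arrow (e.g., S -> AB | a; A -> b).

No ε-productions.
After unit-elimination: S -> c | d | RS | ddg; A -> d | ddg; R -> Rg | Sc | dg.
TERM: introduce D -> c, B -> d, C -> g and substitute in every rule of length ≥2.
BIN: A -> BBC becomes A -> BE, E -> BC; S -> BBC becomes S -> BF, F -> BC.
Drop unreachable/unproductive: A.

S -> c | d | BF | RS; B -> d; C -> g; D -> c; F -> BC; R -> BC | RC | SD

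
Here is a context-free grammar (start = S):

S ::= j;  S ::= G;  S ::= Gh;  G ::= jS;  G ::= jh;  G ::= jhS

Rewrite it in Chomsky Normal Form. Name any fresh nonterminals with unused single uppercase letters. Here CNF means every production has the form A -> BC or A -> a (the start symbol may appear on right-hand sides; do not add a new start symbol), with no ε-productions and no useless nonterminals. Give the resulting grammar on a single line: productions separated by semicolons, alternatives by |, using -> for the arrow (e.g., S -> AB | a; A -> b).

S -> j | AB | AD | AS | GB; A -> j; B -> h; C -> BS; D -> BS; G -> AB | AC | AS

No ε-productions.
After unit-elimination: S -> j | Gh | jS | jh | jhS; G -> jS | jh | jhS.
TERM: introduce B -> h, A -> j and substitute in every rule of length ≥2.
BIN: G -> ABS becomes G -> AC, C -> BS; S -> ABS becomes S -> AD, D -> BS.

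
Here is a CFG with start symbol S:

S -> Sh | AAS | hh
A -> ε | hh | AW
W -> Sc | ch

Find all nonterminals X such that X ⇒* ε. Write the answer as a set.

{A}

Directly nullable (have an ε-rule): {A}.
Not nullable: S, W — each has a terminal in every rule's right-hand side or depends on a non-nullable symbol.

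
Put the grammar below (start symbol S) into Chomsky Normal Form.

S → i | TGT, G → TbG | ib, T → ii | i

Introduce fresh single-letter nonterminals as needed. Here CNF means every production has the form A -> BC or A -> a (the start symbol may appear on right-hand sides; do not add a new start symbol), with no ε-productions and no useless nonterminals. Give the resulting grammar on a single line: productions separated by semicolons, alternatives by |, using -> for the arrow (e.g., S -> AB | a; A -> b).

S -> i | TD; A -> b; B -> i; C -> AG; D -> GT; G -> BA | TC; T -> i | BB

No ε-productions.
No unit productions to eliminate.
TERM: introduce A -> b, B -> i and substitute in every rule of length ≥2.
BIN: G -> TAG becomes G -> TC, C -> AG; S -> TGT becomes S -> TD, D -> GT.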